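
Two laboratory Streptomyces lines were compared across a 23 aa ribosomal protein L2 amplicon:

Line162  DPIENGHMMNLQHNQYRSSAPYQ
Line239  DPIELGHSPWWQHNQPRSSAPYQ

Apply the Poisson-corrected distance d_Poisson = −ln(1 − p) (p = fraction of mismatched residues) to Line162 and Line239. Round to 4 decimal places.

0.3023

The sequences differ at positions 5 (N/L), 8 (M/S), 9 (M/P), 10 (N/W), 11 (L/W), 16 (Y/P).
p = 6/23 = 0.260870.
d = −ln(1 − 0.260870) = −ln(0.739130) = 0.3023.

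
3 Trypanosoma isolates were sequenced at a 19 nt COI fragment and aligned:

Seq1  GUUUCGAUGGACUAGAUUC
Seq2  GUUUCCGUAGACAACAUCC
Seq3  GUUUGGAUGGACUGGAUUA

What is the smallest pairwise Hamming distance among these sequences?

Pairwise Hamming distances:
  Seq1 vs Seq2: 6
  Seq1 vs Seq3: 3
  Seq2 vs Seq3: 9
The smallest is 3, between Seq1 and Seq3.

3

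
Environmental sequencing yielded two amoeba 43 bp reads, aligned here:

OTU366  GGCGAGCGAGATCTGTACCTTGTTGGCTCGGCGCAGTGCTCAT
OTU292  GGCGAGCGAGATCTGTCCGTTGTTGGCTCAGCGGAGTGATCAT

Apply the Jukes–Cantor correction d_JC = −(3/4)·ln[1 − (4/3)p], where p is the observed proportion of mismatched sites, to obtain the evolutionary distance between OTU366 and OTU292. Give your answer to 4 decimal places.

0.1263

Mismatches occur at site 17 (A→C), site 19 (C→G), site 30 (G→A), site 34 (C→G), site 39 (C→A).
p = 5/43 = 0.116279.
d = −0.75 · ln(1 − (4/3)·0.116279) = −0.75 · ln(0.844961) = −0.75 · (-0.168465) = 0.1263.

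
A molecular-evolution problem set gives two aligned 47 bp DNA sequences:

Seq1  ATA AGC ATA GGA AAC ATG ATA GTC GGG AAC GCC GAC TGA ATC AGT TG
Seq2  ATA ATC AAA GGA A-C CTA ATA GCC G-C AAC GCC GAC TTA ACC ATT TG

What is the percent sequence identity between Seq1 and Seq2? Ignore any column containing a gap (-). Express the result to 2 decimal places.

Excluding the 2 gap columns leaves 45 comparable sites.
Mismatches occur at site 5 (G↔T), site 8 (T↔A), site 16 (A↔C), site 18 (G↔A), site 23 (T↔C), site 27 (G↔C), site 38 (G↔T), site 41 (T↔C), site 44 (G↔T).
36 of the 45 comparable sites match, so the percent identity is 36/45 × 100 = 80.00%.

80.00%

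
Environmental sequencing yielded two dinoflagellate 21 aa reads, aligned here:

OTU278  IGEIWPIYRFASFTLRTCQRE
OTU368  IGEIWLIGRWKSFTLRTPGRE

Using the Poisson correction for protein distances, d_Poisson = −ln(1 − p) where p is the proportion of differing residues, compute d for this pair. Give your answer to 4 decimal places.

0.3365

The sequences differ at positions 6 (P/L), 8 (Y/G), 10 (F/W), 11 (A/K), 18 (C/P), 19 (Q/G).
p = 6/21 = 0.285714.
d = −ln(1 − 0.285714) = −ln(0.714286) = 0.3365.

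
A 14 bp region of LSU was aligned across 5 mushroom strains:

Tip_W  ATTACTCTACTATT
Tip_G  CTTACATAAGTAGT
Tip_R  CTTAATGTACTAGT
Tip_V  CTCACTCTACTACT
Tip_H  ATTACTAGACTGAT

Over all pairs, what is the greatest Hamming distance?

7

Pairwise Hamming distances:
  Tip_W vs Tip_G: 6
  Tip_W vs Tip_R: 4
  Tip_W vs Tip_V: 3
  Tip_W vs Tip_H: 4
  Tip_G vs Tip_R: 5
  Tip_G vs Tip_V: 6
  Tip_G vs Tip_H: 7
  Tip_R vs Tip_V: 4
  Tip_R vs Tip_H: 6
  Tip_V vs Tip_H: 6
The largest is 7, between Tip_G and Tip_H.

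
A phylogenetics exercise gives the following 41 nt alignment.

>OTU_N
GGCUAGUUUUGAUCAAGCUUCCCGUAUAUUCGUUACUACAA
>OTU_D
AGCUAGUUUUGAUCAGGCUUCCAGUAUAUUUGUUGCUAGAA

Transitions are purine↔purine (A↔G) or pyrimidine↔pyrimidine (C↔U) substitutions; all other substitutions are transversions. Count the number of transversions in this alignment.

2

Differing sites — 1:G/A (Ti); 16:A/G (Ti); 23:C/A (Tv); 31:C/U (Ti); 35:A/G (Ti); 39:C/G (Tv).
Of the 6 differences, 4 transitions and 2 transversions, so the answer is 2.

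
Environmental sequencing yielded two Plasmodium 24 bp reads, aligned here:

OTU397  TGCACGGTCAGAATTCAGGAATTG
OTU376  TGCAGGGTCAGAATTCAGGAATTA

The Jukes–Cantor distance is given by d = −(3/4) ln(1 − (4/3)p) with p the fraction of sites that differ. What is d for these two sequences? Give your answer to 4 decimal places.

0.0883

Differing sites — 5:C/G; 24:G/A.
p = 2/24 = 0.083333.
d = −0.75 · ln(1 − (4/3)·0.083333) = −0.75 · ln(0.888889) = −0.75 · (-0.117783) = 0.0883.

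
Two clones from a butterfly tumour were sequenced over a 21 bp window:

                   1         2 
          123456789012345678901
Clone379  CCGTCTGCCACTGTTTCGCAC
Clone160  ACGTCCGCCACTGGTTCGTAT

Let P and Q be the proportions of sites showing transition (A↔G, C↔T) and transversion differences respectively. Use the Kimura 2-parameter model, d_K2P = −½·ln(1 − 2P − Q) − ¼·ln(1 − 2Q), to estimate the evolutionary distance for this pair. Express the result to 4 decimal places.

0.2926

Mismatches occur at site 1 (C/A, transversion), site 6 (T/C, transition), site 14 (T/G, transversion), site 19 (C/T, transition), site 21 (C/T, transition).
Of the 5 differences, 3 transitions and 2 transversions over 21 sites: P = 3/21 = 0.142857, Q = 2/21 = 0.095238.
d = −0.5·ln(0.619048) − 0.25·ln(0.809524) = −0.5·(-0.479572) − 0.25·(-0.211309) = 0.2926.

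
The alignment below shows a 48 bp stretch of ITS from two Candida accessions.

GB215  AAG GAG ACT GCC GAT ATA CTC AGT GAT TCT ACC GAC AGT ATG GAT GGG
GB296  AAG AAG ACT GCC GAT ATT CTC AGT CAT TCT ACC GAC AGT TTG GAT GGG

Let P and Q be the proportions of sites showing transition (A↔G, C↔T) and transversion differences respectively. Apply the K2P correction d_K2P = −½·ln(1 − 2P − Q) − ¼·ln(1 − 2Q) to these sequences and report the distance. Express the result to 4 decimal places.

0.0884

The sequences differ at positions 4 (G/A, transition), 18 (A/T, transversion), 25 (G/C, transversion), 40 (A/T, transversion).
Of the 4 differences, 1 transition and 3 transversions over 48 sites: P = 1/48 = 0.020833, Q = 3/48 = 0.062500.
d = −0.5·ln(0.895834) − 0.25·ln(0.875000) = −0.5·(-0.110000) − 0.25·(-0.133531) = 0.0884.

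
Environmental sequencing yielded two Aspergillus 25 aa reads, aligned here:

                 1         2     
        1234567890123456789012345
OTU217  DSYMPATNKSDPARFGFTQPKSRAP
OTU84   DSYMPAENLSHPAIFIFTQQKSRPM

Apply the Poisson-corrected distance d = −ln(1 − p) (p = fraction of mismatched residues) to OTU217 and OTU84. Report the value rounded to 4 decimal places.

0.3857

Mismatches occur at site 7 (T/E), site 9 (K/L), site 11 (D/H), site 14 (R/I), site 16 (G/I), site 20 (P/Q), site 24 (A/P), site 25 (P/M).
p = 8/25 = 0.320000.
d = −ln(1 − 0.320000) = −ln(0.680000) = 0.3857.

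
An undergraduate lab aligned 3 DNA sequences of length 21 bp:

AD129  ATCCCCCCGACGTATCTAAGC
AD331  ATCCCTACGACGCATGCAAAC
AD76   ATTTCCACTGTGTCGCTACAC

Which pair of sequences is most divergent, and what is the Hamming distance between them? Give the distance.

12

Pairwise Hamming distances:
  AD129 vs AD331: 6
  AD129 vs AD76: 10
  AD331 vs AD76: 12
The largest is 12, between AD331 and AD76.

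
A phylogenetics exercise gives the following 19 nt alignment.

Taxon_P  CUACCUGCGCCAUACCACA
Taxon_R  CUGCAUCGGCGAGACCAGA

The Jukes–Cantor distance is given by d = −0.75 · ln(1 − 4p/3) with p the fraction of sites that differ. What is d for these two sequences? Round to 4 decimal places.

0.5068

Mismatches occur at site 3 (A↔G), site 5 (C↔A), site 7 (G↔C), site 8 (C↔G), site 11 (C↔G), site 13 (U↔G), site 18 (C↔G).
p = 7/19 = 0.368421.
d = −0.75 · ln(1 − (4/3)·0.368421) = −0.75 · ln(0.508772) = −0.75 · (-0.675755) = 0.5068.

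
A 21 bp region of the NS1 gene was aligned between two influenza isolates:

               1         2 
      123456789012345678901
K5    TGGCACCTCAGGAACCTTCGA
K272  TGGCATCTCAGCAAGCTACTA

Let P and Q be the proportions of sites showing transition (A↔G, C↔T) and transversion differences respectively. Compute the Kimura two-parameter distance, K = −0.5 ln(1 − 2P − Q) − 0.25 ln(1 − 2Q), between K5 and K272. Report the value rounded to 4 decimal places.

0.2881

Mismatches occur at site 6 (C→T, transition), site 12 (G→C, transversion), site 15 (C→G, transversion), site 18 (T→A, transversion), site 20 (G→T, transversion).
Of the 5 differences, 1 transition and 4 transversions over 21 sites: P = 1/21 = 0.047619, Q = 4/21 = 0.190476.
d = −0.5·ln(0.714286) − 0.25·ln(0.619048) = −0.5·(-0.336472) − 0.25·(-0.479572) = 0.2881.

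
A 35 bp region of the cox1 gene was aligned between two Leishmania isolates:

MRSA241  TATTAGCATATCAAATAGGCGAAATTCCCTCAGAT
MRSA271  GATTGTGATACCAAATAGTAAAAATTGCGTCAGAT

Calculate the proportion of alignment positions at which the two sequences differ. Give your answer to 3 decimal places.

0.286

Mismatches occur at site 1 (T↔G), site 5 (A↔G), site 6 (G↔T), site 7 (C↔G), site 11 (T↔C), site 19 (G↔T), site 20 (C↔A), site 21 (G↔A), site 27 (C↔G), site 29 (C↔G).
There are 10 differences over 35 sites, so p = 10/35 = 0.286.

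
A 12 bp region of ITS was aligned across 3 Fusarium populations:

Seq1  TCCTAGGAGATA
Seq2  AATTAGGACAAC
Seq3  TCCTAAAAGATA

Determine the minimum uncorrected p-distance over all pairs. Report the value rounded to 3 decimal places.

Pairwise Hamming distances:
  Seq1 vs Seq2: 6
  Seq1 vs Seq3: 2
  Seq2 vs Seq3: 8
The smallest is 2 mismatches, between Seq1 and Seq3; p = 2/12 = 0.167.

0.167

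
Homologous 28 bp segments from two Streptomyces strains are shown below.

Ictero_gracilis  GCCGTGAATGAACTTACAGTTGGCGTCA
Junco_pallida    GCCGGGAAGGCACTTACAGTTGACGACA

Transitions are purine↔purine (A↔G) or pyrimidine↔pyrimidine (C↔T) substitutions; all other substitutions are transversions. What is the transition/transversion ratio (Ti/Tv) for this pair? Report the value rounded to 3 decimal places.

Mismatches occur at site 5 (T↔G, transversion), site 9 (T↔G, transversion), site 11 (A↔C, transversion), site 23 (G↔A, transition), site 26 (T↔A, transversion).
Of the 5 differences, 1 transition and 4 transversions, so Ti/Tv = 1/4 = 0.250.

0.250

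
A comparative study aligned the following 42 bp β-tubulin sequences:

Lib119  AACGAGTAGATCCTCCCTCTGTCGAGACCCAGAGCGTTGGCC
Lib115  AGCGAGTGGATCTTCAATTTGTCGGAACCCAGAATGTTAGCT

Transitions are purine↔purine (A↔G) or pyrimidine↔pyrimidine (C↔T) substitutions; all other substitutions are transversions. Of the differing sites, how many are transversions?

2

Mismatches occur at site 2 (A→G, transition), site 8 (A→G, transition), site 13 (C→T, transition), site 16 (C→A, transversion), site 17 (C→A, transversion), site 19 (C→T, transition), site 25 (A→G, transition), site 26 (G→A, transition), site 34 (G→A, transition), site 35 (C→T, transition), site 39 (G→A, transition), site 42 (C→T, transition).
Of the 12 differences, 10 transitions and 2 transversions, so the answer is 2.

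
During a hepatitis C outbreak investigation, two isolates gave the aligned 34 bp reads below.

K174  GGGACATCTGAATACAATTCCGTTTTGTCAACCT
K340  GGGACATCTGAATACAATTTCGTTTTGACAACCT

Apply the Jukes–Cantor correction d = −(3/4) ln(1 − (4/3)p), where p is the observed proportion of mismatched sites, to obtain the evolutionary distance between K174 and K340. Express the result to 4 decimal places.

0.0613

The sequences differ at positions 20 (C/T), 28 (T/A).
p = 2/34 = 0.058824.
d = −0.75 · ln(1 − (4/3)·0.058824) = −0.75 · ln(0.921568) = −0.75 · (-0.081679) = 0.0613.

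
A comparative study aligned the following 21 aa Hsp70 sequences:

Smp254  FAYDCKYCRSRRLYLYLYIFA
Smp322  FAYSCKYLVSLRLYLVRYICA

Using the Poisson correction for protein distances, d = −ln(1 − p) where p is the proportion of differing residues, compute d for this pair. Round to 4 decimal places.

0.4055

Mismatches occur at site 4 (D/S), site 8 (C/L), site 9 (R/V), site 11 (R/L), site 16 (Y/V), site 17 (L/R), site 20 (F/C).
p = 7/21 = 0.333333.
d = −ln(1 − 0.333333) = −ln(0.666667) = 0.4055.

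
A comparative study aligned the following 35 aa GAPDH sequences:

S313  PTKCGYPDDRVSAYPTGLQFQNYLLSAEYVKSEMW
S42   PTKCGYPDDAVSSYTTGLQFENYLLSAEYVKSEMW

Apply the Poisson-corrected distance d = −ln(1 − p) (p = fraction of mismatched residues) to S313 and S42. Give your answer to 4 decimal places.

Differing sites — 10:R/A; 13:A/S; 15:P/T; 21:Q/E.
p = 4/35 = 0.114286.
d = −ln(1 − 0.114286) = −ln(0.885714) = 0.1214.

0.1214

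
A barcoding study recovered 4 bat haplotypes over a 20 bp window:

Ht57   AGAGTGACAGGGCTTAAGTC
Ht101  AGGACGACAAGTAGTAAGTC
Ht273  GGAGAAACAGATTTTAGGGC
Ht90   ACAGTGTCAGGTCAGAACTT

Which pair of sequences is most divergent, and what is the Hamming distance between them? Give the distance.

Pairwise Hamming distances:
  Ht57 vs Ht101: 7
  Ht57 vs Ht273: 8
  Ht57 vs Ht90: 7
  Ht101 vs Ht273: 11
  Ht101 vs Ht90: 11
  Ht273 vs Ht90: 13
The largest is 13, between Ht273 and Ht90.

13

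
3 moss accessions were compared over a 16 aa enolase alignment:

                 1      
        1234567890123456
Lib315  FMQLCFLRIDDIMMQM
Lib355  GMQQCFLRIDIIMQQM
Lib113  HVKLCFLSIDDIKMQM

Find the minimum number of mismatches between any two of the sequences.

Pairwise Hamming distances:
  Lib315 vs Lib355: 4
  Lib315 vs Lib113: 5
  Lib355 vs Lib113: 8
The smallest is 4, between Lib315 and Lib355.

4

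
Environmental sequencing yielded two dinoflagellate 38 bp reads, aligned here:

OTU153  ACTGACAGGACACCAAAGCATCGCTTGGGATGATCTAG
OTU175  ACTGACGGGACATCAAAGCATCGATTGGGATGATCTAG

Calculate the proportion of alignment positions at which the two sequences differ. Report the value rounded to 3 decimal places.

0.079

Differing sites — 7:A/G; 13:C/T; 24:C/A.
There are 3 differences over 38 sites, so p = 3/38 = 0.079.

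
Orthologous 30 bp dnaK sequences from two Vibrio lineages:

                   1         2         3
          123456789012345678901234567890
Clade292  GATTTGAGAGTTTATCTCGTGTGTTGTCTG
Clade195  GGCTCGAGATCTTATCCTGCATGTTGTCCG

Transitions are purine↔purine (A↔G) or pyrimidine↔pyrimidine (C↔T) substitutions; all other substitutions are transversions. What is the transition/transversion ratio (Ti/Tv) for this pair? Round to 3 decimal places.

9.000

Mismatches occur at site 2 (A→G, transition), site 3 (T→C, transition), site 5 (T→C, transition), site 10 (G→T, transversion), site 11 (T→C, transition), site 17 (T→C, transition), site 18 (C→T, transition), site 20 (T→C, transition), site 21 (G→A, transition), site 29 (T→C, transition).
Of the 10 differences, 9 transitions and 1 transversion, so Ti/Tv = 9/1 = 9.000.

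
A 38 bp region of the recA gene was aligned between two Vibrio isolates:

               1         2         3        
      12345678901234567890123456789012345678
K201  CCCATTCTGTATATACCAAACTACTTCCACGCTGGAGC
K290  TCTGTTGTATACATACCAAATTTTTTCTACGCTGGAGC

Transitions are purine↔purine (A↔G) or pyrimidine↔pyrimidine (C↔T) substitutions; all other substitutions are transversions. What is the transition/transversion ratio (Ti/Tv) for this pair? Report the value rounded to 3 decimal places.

Differing sites — 1:C/T (Ti); 3:C/T (Ti); 4:A/G (Ti); 7:C/G (Tv); 9:G/A (Ti); 12:T/C (Ti); 21:C/T (Ti); 23:A/T (Tv); 24:C/T (Ti); 28:C/T (Ti).
Of the 10 differences, 8 transitions and 2 transversions, so Ti/Tv = 8/2 = 4.000.

4.000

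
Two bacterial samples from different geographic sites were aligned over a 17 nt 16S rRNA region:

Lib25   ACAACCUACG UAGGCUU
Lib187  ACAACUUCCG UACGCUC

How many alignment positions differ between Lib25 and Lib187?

4

The sequences differ at positions 6 (C/U), 8 (A/C), 13 (G/C), 17 (U/C).
That gives 4 mismatches out of 17 aligned sites, so the Hamming distance is 4.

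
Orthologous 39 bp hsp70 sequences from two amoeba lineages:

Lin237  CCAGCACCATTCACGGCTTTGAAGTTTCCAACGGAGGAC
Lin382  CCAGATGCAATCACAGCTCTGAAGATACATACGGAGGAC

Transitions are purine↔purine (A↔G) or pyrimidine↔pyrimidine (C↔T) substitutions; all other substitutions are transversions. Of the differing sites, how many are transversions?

Mismatches occur at site 5 (C→A, transversion), site 6 (A→T, transversion), site 7 (C→G, transversion), site 10 (T→A, transversion), site 15 (G→A, transition), site 19 (T→C, transition), site 25 (T→A, transversion), site 27 (T→A, transversion), site 29 (C→A, transversion), site 30 (A→T, transversion).
Of the 10 differences, 2 transitions and 8 transversions, so the answer is 8.

8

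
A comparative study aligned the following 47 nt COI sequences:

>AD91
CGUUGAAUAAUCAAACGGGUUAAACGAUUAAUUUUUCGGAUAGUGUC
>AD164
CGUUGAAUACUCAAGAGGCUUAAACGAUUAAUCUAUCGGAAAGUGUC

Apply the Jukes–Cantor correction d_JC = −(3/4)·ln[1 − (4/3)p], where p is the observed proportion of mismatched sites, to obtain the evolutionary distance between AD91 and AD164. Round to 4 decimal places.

Differing sites — 10:A/C; 15:A/G; 16:C/A; 19:G/C; 33:U/C; 35:U/A; 41:U/A.
p = 7/47 = 0.148936.
d = −0.75 · ln(1 − (4/3)·0.148936) = −0.75 · ln(0.801419) = −0.75 · (-0.221371) = 0.1660.

0.1660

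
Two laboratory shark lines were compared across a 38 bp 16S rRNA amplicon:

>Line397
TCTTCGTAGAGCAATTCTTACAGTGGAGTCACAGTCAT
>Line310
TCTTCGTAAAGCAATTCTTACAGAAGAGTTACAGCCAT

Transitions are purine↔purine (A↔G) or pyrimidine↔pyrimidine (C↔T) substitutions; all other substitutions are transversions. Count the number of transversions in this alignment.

Differing sites — 9:G/A (Ti); 24:T/A (Tv); 25:G/A (Ti); 30:C/T (Ti); 35:T/C (Ti).
Of the 5 differences, 4 transitions and 1 transversion, so the answer is 1.

1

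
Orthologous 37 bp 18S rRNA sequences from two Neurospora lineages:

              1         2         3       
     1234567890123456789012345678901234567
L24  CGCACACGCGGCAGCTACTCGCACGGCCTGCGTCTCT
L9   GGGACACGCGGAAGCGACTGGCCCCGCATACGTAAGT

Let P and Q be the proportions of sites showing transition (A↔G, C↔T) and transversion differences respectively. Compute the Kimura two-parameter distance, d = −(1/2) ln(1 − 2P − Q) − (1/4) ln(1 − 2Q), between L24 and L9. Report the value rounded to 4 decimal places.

0.4421

Mismatches occur at site 1 (C↔G, transversion), site 3 (C↔G, transversion), site 12 (C↔A, transversion), site 16 (T↔G, transversion), site 20 (C↔G, transversion), site 23 (A↔C, transversion), site 25 (G↔C, transversion), site 28 (C↔A, transversion), site 30 (G↔A, transition), site 34 (C↔A, transversion), site 35 (T↔A, transversion), site 36 (C↔G, transversion).
Of the 12 differences, 1 transition and 11 transversions over 37 sites: P = 1/37 = 0.027027, Q = 11/37 = 0.297297.
d = −0.5·ln(0.648649) − 0.25·ln(0.405406) = −0.5·(-0.432864) − 0.25·(-0.902866) = 0.4421.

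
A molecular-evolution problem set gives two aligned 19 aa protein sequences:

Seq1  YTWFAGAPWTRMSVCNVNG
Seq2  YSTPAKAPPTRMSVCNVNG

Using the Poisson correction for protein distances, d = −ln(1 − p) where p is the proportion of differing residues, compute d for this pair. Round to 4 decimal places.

0.3054

Differing sites — 2:T/S; 3:W/T; 4:F/P; 6:G/K; 9:W/P.
p = 5/19 = 0.263158.
d = −ln(1 − 0.263158) = −ln(0.736842) = 0.3054.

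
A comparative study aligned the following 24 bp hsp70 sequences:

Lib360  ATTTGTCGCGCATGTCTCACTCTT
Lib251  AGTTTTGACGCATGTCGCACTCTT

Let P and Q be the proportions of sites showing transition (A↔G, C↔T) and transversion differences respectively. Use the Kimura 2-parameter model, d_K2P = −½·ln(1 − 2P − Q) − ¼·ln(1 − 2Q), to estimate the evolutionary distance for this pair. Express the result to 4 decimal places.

Differing sites — 2:T/G (Tv); 5:G/T (Tv); 7:C/G (Tv); 8:G/A (Ti); 17:T/G (Tv).
Of the 5 differences, 1 transition and 4 transversions over 24 sites: P = 1/24 = 0.041667, Q = 4/24 = 0.166667.
d = −0.5·ln(0.749999) − 0.25·ln(0.666666) = −0.5·(-0.287683) − 0.25·(-0.405466) = 0.2452.

0.2452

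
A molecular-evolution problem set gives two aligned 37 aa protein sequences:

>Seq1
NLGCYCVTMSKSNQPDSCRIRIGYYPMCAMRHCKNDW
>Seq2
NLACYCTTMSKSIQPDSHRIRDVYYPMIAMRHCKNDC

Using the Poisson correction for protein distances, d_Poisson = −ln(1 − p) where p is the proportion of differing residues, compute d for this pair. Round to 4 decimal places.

0.2436

The sequences differ at positions 3 (G/A), 7 (V/T), 13 (N/I), 18 (C/H), 22 (I/D), 23 (G/V), 28 (C/I), 37 (W/C).
p = 8/37 = 0.216216.
d = −ln(1 − 0.216216) = −ln(0.783784) = 0.2436.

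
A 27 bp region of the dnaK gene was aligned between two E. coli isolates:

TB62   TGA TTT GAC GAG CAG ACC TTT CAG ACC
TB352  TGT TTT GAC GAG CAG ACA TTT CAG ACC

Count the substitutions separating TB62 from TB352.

The sequences differ at positions 3 (A/T), 18 (C/A).
That gives 2 mismatches out of 27 aligned sites, so the Hamming distance is 2.

2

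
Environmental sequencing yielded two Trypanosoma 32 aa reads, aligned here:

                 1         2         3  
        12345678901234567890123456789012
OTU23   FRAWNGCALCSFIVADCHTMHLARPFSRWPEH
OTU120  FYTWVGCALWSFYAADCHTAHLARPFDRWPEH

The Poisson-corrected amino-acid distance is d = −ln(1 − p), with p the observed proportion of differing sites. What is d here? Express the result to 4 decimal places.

Differing sites — 2:R/Y; 3:A/T; 5:N/V; 10:C/W; 13:I/Y; 14:V/A; 20:M/A; 27:S/D.
p = 8/32 = 0.250000.
d = −ln(1 − 0.250000) = −ln(0.750000) = 0.2877.

0.2877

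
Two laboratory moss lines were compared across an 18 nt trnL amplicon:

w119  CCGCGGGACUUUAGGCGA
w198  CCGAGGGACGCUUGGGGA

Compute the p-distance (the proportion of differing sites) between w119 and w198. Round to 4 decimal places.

Mismatches occur at site 4 (C/A), site 10 (U/G), site 11 (U/C), site 13 (A/U), site 16 (C/G).
There are 5 differences over 18 sites, so p = 5/18 = 0.2778.

0.2778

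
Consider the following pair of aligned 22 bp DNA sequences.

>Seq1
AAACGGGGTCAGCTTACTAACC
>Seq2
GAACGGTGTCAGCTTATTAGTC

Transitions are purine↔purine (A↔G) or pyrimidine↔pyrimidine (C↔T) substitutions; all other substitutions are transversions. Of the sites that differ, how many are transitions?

The sequences differ at positions 1 (A/G, transition), 7 (G/T, transversion), 17 (C/T, transition), 20 (A/G, transition), 21 (C/T, transition).
Of the 5 differences, 4 transitions and 1 transversion, so the answer is 4.

4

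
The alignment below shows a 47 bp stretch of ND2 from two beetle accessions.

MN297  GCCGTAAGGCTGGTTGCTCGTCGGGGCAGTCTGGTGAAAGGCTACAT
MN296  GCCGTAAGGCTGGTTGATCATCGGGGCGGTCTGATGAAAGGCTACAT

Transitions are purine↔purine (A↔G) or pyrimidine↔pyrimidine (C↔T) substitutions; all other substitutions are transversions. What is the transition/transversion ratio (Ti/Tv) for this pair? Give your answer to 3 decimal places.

Differing sites — 17:C/A (Tv); 20:G/A (Ti); 28:A/G (Ti); 34:G/A (Ti).
Of the 4 differences, 3 transitions and 1 transversion, so Ti/Tv = 3/1 = 3.000.

3.000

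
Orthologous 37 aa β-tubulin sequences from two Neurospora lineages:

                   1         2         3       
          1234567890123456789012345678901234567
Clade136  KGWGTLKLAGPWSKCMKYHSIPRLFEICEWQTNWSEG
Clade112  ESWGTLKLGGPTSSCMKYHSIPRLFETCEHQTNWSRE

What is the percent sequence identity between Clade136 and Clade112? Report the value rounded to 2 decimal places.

75.68%

Mismatches occur at site 1 (K↔E), site 2 (G↔S), site 9 (A↔G), site 12 (W↔T), site 14 (K↔S), site 27 (I↔T), site 30 (W↔H), site 36 (E↔R), site 37 (G↔E).
28 of the 37 sites match, so the percent identity is 28/37 × 100 = 75.68%.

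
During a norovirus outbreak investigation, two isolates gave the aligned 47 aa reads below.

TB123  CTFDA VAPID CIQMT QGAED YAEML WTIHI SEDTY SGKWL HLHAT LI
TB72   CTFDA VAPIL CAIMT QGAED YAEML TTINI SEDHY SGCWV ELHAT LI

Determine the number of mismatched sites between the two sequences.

9

The sequences differ at positions 10 (D/L), 12 (I/A), 13 (Q/I), 26 (W/T), 29 (H/N), 34 (T/H), 38 (K/C), 40 (L/V), 41 (H/E).
That gives 9 mismatches out of 47 aligned sites, so the Hamming distance is 9.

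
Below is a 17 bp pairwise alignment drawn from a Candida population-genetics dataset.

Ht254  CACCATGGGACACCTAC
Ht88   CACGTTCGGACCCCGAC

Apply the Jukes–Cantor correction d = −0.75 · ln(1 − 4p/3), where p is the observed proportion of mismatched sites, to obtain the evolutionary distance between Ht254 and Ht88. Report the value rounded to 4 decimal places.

Mismatches occur at site 4 (C↔G), site 5 (A↔T), site 7 (G↔C), site 12 (A↔C), site 15 (T↔G).
p = 5/17 = 0.294118.
d = −0.75 · ln(1 − (4/3)·0.294118) = −0.75 · ln(0.607843) = −0.75 · (-0.497839) = 0.3734.

0.3734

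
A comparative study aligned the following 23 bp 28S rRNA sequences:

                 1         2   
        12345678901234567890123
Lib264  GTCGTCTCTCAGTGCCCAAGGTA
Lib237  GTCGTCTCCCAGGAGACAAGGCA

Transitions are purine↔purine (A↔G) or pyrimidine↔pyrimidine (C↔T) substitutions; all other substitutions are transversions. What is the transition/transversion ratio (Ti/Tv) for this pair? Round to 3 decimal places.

1.000

The sequences differ at positions 9 (T/C, transition), 13 (T/G, transversion), 14 (G/A, transition), 15 (C/G, transversion), 16 (C/A, transversion), 22 (T/C, transition).
Of the 6 differences, 3 transitions and 3 transversions, so Ti/Tv = 3/3 = 1.000.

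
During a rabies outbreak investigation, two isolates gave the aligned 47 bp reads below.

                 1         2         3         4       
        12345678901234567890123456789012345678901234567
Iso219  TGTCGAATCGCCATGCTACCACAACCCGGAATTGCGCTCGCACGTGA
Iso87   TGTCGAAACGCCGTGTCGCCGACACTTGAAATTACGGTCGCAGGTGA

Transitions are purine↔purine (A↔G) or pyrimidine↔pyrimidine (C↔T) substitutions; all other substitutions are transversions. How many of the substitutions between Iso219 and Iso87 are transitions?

9

Differing sites — 8:T/A (Tv); 13:A/G (Ti); 16:C/T (Ti); 17:T/C (Ti); 18:A/G (Ti); 21:A/G (Ti); 22:C/A (Tv); 23:A/C (Tv); 26:C/T (Ti); 27:C/T (Ti); 29:G/A (Ti); 34:G/A (Ti); 37:C/G (Tv); 43:C/G (Tv).
Of the 14 differences, 9 transitions and 5 transversions, so the answer is 9.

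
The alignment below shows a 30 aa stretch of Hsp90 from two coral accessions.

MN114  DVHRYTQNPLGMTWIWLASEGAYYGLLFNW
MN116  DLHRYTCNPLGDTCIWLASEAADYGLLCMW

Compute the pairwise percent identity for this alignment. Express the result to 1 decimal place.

Differing sites — 2:V/L; 7:Q/C; 12:M/D; 14:W/C; 21:G/A; 23:Y/D; 28:F/C; 29:N/M.
22 of the 30 sites match, so the percent identity is 22/30 × 100 = 73.3%.

73.3%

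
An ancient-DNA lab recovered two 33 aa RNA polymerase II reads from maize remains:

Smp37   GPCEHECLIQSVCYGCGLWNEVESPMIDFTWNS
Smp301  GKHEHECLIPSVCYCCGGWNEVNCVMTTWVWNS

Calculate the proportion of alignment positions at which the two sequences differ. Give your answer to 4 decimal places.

Mismatches occur at site 2 (P→K), site 3 (C→H), site 10 (Q→P), site 15 (G→C), site 18 (L→G), site 23 (E→N), site 24 (S→C), site 25 (P→V), site 27 (I→T), site 28 (D→T), site 29 (F→W), site 30 (T→V).
There are 12 differences over 33 sites, so p = 12/33 = 0.3636.

0.3636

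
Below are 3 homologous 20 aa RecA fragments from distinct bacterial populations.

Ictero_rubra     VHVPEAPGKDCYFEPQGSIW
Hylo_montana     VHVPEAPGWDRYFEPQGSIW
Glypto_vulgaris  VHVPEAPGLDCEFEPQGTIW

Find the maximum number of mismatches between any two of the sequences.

4

Pairwise Hamming distances:
  Ictero_rubra vs Hylo_montana: 2
  Ictero_rubra vs Glypto_vulgaris: 3
  Hylo_montana vs Glypto_vulgaris: 4
The largest is 4, between Hylo_montana and Glypto_vulgaris.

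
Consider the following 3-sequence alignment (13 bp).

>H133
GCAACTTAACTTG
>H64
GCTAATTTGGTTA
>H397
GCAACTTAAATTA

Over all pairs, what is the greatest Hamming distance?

6

Pairwise Hamming distances:
  H133 vs H64: 6
  H133 vs H397: 2
  H64 vs H397: 5
The largest is 6, between H133 and H64.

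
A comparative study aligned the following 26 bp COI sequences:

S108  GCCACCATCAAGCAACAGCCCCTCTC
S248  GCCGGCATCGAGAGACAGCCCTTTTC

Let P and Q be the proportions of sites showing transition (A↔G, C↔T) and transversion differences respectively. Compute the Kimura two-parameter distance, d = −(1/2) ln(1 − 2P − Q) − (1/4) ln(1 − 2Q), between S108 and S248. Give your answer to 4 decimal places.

0.3513

Differing sites — 4:A/G (Ti); 5:C/G (Tv); 10:A/G (Ti); 13:C/A (Tv); 14:A/G (Ti); 22:C/T (Ti); 24:C/T (Ti).
Of the 7 differences, 5 transitions and 2 transversions over 26 sites: P = 5/26 = 0.192308, Q = 2/26 = 0.076923.
d = −0.5·ln(0.538461) − 0.25·ln(0.846154) = −0.5·(-0.619040) − 0.25·(-0.167054) = 0.3513.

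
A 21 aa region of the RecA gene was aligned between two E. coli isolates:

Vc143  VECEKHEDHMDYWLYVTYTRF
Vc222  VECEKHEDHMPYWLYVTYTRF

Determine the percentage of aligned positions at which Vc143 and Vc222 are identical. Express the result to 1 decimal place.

95.2%

The sequences differ at position 11 (D/P).
20 of the 21 sites match, so the percent identity is 20/21 × 100 = 95.2%.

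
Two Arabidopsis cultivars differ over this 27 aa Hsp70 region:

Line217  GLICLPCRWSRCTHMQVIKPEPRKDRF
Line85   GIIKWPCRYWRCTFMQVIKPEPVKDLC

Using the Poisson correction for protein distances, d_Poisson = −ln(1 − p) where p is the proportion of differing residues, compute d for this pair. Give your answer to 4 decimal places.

The sequences differ at positions 2 (L/I), 4 (C/K), 5 (L/W), 9 (W/Y), 10 (S/W), 14 (H/F), 23 (R/V), 26 (R/L), 27 (F/C).
p = 9/27 = 0.333333.
d = −ln(1 − 0.333333) = −ln(0.666667) = 0.4055.

0.4055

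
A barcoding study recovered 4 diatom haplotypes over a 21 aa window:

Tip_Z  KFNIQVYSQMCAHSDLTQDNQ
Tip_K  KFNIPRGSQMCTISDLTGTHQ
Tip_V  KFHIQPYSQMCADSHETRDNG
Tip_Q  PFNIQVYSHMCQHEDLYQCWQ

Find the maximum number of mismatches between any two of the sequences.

Pairwise Hamming distances:
  Tip_Z vs Tip_K: 8
  Tip_Z vs Tip_V: 7
  Tip_Z vs Tip_Q: 7
  Tip_K vs Tip_V: 12
  Tip_K vs Tip_Q: 12
  Tip_V vs Tip_Q: 14
The largest is 14, between Tip_V and Tip_Q.

14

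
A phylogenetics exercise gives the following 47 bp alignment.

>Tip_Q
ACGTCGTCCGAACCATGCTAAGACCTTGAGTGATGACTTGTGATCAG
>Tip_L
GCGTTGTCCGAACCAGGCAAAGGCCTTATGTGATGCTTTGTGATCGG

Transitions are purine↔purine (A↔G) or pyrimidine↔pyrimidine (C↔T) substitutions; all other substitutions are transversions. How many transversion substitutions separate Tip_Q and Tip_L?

4

The sequences differ at positions 1 (A/G, transition), 5 (C/T, transition), 16 (T/G, transversion), 19 (T/A, transversion), 23 (A/G, transition), 28 (G/A, transition), 29 (A/T, transversion), 36 (A/C, transversion), 37 (C/T, transition), 46 (A/G, transition).
Of the 10 differences, 6 transitions and 4 transversions, so the answer is 4.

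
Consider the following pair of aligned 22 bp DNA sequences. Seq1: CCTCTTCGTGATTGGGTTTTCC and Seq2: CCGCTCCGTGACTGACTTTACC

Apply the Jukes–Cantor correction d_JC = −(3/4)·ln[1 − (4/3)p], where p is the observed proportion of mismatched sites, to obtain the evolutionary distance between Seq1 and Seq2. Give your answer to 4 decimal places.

Mismatches occur at site 3 (T→G), site 6 (T→C), site 12 (T→C), site 15 (G→A), site 16 (G→C), site 20 (T→A).
p = 6/22 = 0.272727.
d = −0.75 · ln(1 − (4/3)·0.272727) = −0.75 · ln(0.636364) = −0.75 · (-0.451985) = 0.3390.

0.3390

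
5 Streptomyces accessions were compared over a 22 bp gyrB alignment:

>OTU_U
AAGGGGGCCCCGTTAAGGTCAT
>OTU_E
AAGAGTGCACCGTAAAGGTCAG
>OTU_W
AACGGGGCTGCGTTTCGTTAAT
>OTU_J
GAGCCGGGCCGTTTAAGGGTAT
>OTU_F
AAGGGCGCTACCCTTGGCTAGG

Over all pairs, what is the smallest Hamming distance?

5

Pairwise Hamming distances:
  OTU_U vs OTU_E: 5
  OTU_U vs OTU_W: 7
  OTU_U vs OTU_J: 8
  OTU_U vs OTU_F: 11
  OTU_E vs OTU_W: 11
  OTU_E vs OTU_J: 12
  OTU_E vs OTU_F: 12
  OTU_W vs OTU_J: 14
  OTU_W vs OTU_F: 9
  OTU_J vs OTU_F: 17
The smallest is 5, between OTU_U and OTU_E.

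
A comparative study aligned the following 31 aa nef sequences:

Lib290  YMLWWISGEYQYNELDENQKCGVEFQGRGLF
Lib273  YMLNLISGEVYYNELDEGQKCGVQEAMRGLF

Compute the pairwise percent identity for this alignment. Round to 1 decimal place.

The sequences differ at positions 4 (W/N), 5 (W/L), 10 (Y/V), 11 (Q/Y), 18 (N/G), 24 (E/Q), 25 (F/E), 26 (Q/A), 27 (G/M).
22 of the 31 sites match, so the percent identity is 22/31 × 100 = 71.0%.

71.0%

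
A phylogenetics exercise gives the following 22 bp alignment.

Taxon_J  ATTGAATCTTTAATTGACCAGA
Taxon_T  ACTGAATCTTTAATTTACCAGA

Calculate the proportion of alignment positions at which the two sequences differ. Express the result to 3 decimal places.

The sequences differ at positions 2 (T/C), 16 (G/T).
There are 2 differences over 22 sites, so p = 2/22 = 0.091.

0.091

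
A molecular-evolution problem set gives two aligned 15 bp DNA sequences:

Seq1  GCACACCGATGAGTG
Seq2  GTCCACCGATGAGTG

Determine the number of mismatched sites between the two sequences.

2

The sequences differ at positions 2 (C/T), 3 (A/C).
That gives 2 mismatches out of 15 aligned sites, so the Hamming distance is 2.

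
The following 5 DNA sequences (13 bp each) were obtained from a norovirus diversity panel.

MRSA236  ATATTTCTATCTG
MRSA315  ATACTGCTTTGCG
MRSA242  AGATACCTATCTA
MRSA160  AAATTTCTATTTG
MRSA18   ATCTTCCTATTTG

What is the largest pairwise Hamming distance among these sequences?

Pairwise Hamming distances:
  MRSA236 vs MRSA315: 5
  MRSA236 vs MRSA242: 4
  MRSA236 vs MRSA160: 2
  MRSA236 vs MRSA18: 3
  MRSA315 vs MRSA242: 8
  MRSA315 vs MRSA160: 6
  MRSA315 vs MRSA18: 6
  MRSA242 vs MRSA160: 5
  MRSA242 vs MRSA18: 5
  MRSA160 vs MRSA18: 3
The largest is 8, between MRSA315 and MRSA242.

8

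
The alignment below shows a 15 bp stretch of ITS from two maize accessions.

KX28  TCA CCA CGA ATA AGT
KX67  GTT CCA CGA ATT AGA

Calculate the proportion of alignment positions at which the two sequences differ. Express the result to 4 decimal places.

0.3333

Mismatches occur at site 1 (T→G), site 2 (C→T), site 3 (A→T), site 12 (A→T), site 15 (T→A).
There are 5 differences over 15 sites, so p = 5/15 = 0.3333.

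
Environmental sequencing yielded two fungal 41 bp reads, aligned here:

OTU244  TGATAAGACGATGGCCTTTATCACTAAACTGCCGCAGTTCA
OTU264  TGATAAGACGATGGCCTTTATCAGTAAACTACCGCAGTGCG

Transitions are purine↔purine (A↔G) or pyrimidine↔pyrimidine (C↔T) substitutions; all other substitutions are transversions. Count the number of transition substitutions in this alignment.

Mismatches occur at site 24 (C↔G, transversion), site 31 (G↔A, transition), site 39 (T↔G, transversion), site 41 (A↔G, transition).
Of the 4 differences, 2 transitions and 2 transversions, so the answer is 2.

2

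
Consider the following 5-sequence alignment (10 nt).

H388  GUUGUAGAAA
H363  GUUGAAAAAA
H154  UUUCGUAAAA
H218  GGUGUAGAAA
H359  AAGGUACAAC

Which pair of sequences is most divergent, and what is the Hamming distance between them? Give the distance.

Pairwise Hamming distances:
  H388 vs H363: 2
  H388 vs H154: 5
  H388 vs H218: 1
  H388 vs H359: 5
  H363 vs H154: 4
  H363 vs H218: 3
  H363 vs H359: 6
  H154 vs H218: 6
  H154 vs H359: 8
  H218 vs H359: 5
The largest is 8, between H154 and H359.

8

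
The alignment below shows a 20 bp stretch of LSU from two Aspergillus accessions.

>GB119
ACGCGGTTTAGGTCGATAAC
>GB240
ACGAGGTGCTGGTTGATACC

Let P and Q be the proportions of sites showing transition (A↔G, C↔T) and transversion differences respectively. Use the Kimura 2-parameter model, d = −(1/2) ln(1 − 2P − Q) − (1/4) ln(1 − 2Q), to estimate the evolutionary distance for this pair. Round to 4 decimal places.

Mismatches occur at site 4 (C→A, transversion), site 8 (T→G, transversion), site 9 (T→C, transition), site 10 (A→T, transversion), site 14 (C→T, transition), site 19 (A→C, transversion).
Of the 6 differences, 2 transitions and 4 transversions over 20 sites: P = 2/20 = 0.100000, Q = 4/20 = 0.200000.
d = −0.5·ln(0.600000) − 0.25·ln(0.600000) = −0.5·(-0.510826) − 0.25·(-0.510826) = 0.3831.

0.3831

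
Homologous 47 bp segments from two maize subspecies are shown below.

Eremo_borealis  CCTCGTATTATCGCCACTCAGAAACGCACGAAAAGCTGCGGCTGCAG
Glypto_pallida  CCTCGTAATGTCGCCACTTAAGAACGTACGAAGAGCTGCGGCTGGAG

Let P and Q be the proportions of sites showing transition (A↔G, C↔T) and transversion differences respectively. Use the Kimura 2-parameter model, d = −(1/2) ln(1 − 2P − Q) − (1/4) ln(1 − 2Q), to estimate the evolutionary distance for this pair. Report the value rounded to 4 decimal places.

0.1991

Differing sites — 8:T/A (Tv); 10:A/G (Ti); 19:C/T (Ti); 21:G/A (Ti); 22:A/G (Ti); 27:C/T (Ti); 33:A/G (Ti); 45:C/G (Tv).
Of the 8 differences, 6 transitions and 2 transversions over 47 sites: P = 6/47 = 0.127660, Q = 2/47 = 0.042553.
d = −0.5·ln(0.702127) − 0.25·ln(0.914894) = −0.5·(-0.353641) − 0.25·(-0.088947) = 0.1991.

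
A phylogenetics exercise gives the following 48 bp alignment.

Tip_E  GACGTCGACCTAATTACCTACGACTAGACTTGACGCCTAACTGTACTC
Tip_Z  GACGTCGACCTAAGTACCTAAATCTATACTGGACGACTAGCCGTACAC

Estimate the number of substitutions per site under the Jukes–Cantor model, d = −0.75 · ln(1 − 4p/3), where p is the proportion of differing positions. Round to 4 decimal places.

Mismatches occur at site 14 (T↔G), site 21 (C↔A), site 22 (G↔A), site 23 (A↔T), site 27 (G↔T), site 31 (T↔G), site 36 (C↔A), site 40 (A↔G), site 42 (T↔C), site 47 (T↔A).
p = 10/48 = 0.208333.
d = −0.75 · ln(1 − (4/3)·0.208333) = −0.75 · ln(0.722223) = −0.75 · (-0.325421) = 0.2441.

0.2441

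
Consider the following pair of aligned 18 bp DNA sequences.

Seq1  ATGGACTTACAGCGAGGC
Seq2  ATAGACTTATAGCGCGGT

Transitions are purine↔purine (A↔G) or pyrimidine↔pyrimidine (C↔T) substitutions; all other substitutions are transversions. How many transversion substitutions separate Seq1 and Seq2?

Differing sites — 3:G/A (Ti); 10:C/T (Ti); 15:A/C (Tv); 18:C/T (Ti).
Of the 4 differences, 3 transitions and 1 transversion, so the answer is 1.

1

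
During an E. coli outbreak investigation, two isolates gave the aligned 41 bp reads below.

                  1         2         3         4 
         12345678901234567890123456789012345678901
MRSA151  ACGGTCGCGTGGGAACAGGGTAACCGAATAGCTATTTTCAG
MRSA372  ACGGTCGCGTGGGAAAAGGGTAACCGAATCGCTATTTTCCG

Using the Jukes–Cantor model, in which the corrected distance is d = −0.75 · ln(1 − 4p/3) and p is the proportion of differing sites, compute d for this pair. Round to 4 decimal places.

0.0770

Mismatches occur at site 16 (C↔A), site 30 (A↔C), site 40 (A↔C).
p = 3/41 = 0.073171.
d = −0.75 · ln(1 − (4/3)·0.073171) = −0.75 · ln(0.902439) = −0.75 · (-0.102654) = 0.0770.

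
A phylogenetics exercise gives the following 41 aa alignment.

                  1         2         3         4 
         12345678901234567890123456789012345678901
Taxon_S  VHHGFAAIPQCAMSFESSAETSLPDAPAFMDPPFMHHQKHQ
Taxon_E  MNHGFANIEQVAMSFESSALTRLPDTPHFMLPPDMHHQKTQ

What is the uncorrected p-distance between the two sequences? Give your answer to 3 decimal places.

Mismatches occur at site 1 (V/M), site 2 (H/N), site 7 (A/N), site 9 (P/E), site 11 (C/V), site 20 (E/L), site 22 (S/R), site 26 (A/T), site 28 (A/H), site 31 (D/L), site 34 (F/D), site 40 (H/T).
There are 12 differences over 41 sites, so p = 12/41 = 0.293.

0.293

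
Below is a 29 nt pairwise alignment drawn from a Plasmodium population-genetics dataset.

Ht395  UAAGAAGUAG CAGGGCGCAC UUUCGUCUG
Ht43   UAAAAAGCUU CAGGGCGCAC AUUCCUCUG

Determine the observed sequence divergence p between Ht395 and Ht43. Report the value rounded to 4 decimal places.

0.2069

Differing sites — 4:G/A; 8:U/C; 9:A/U; 10:G/U; 21:U/A; 25:G/C.
There are 6 differences over 29 sites, so p = 6/29 = 0.2069.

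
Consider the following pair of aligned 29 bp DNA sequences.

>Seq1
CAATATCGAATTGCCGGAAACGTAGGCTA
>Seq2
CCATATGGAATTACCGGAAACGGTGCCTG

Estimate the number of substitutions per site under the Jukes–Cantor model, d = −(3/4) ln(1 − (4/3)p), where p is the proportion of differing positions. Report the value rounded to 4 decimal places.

0.2913

The sequences differ at positions 2 (A/C), 7 (C/G), 13 (G/A), 23 (T/G), 24 (A/T), 26 (G/C), 29 (A/G).
p = 7/29 = 0.241379.
d = −0.75 · ln(1 − (4/3)·0.241379) = −0.75 · ln(0.678161) = −0.75 · (-0.388371) = 0.2913.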